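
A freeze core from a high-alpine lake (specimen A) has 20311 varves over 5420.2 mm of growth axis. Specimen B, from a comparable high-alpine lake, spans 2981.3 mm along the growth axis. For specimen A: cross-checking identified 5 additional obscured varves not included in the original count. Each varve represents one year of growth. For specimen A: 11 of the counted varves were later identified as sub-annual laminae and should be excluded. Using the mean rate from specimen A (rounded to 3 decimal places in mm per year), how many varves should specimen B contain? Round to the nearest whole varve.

Specimen A: true varve count = 20311 − 11 + 5 = 20305.
A: Mean rate = 5420.2 mm / 20305 years ≈ 0.267 mm per year.
B spans 2981.3 / 0.267 = 11165.92 years ≈ 11166 varves.

11166 varves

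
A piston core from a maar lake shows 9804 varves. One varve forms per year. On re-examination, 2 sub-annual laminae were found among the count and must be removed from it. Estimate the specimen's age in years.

9802 years

Correcting the raw count gives 9804 − 2 = 9802 true varves.
At one varve per year, that is 9802 years.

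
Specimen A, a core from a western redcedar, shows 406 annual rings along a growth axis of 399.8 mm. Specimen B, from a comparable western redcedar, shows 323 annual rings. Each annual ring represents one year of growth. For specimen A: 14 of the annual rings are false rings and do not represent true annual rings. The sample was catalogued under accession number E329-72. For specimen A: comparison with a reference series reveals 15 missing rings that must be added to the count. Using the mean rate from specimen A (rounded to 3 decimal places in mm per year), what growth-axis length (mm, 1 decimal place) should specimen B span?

Specimen A: correcting the raw count gives 406 − 14 + 15 = 407 true annual rings.
A: Extension rate ≈ 399.8 / 407 = 0.982 mm/year.
For B, 0.982 mm/year × 323 years = 317.2 mm.

317.2 mm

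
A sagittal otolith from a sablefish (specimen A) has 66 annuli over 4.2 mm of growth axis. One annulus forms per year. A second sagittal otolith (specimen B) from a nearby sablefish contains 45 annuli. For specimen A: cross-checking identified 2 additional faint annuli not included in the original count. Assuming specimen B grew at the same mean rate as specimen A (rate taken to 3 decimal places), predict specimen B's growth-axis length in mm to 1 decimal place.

Specimen A: correcting the raw count gives 66 + 2 = 68 true annuli.
A: Extension rate ≈ 4.2 / 68 = 0.062 mm per year.
Length of B = 0.062 × 45 = 2.8 mm.

2.8 mm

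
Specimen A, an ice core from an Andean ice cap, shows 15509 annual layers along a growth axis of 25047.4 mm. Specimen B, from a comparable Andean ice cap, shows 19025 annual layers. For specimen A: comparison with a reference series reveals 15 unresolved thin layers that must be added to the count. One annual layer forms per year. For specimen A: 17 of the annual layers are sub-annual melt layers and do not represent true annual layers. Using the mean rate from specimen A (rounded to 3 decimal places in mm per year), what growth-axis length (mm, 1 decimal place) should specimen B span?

Specimen A: correcting the raw count gives 15509 − 17 + 15 = 15507 true annual layers.
A: Mean rate = 25047.4 mm / 15507 years ≈ 1.615 mm/year.
B's length ≈ 1.615 × 19025 = 30725.4 mm.

30725.4 mm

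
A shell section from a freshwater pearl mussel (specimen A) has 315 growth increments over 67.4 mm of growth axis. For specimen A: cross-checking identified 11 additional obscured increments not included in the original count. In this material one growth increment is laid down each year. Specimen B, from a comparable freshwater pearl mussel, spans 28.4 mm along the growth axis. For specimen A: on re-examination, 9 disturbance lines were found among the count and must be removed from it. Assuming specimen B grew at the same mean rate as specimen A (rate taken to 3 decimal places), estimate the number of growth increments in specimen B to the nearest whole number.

Specimen A: correcting the raw count gives 315 − 9 + 11 = 317 true growth increments.
A: 67.4 mm over 317 years gives 67.4 / 317 ≈ 0.213 mm/yr.
Specimen B: 28.4 mm / 0.213 mm per year = 133.33 years ≈ 133 growth increments.

133 growth increments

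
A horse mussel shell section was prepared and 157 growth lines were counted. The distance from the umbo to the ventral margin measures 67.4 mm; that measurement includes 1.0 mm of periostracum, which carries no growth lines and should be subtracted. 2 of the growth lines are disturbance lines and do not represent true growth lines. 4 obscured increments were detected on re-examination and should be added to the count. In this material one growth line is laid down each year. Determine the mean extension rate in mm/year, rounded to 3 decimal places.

After corrections the count is 157 − 2 + 4 = 159 growth lines.
The growth record spans 67.4 − 1.0 = 66.4 mm.
Extension rate ≈ 66.4 / 159 = 0.418 mm/year.

0.418 mm/year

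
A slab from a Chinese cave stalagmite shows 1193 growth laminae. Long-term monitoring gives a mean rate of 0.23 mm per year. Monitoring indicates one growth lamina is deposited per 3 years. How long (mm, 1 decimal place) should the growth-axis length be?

Multiplying by 3 years per growth lamina: 1193 × 3 = 3579 years.
3579 years at 0.23 mm/year gives 0.23 × 3579 = 823.2 mm.

823.2 mm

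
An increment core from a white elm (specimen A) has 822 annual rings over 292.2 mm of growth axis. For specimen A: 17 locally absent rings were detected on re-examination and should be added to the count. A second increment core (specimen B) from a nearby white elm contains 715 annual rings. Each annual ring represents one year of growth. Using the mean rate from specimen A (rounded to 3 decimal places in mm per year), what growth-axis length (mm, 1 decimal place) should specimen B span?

248.8 mm

Specimen A: true annual ring count = 822 + 17 = 839.
A: 292.2 mm over 839 years gives 292.2 / 839 ≈ 0.348 mm/year.
For B, 0.348 mm/year × 715 years = 248.8 mm.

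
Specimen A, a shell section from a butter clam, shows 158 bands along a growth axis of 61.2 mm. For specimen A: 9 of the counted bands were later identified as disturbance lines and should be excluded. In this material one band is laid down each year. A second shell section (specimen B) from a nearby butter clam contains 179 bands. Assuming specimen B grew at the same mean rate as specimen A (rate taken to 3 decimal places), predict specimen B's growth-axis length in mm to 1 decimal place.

Specimen A: correcting the raw count gives 158 − 9 = 149 true bands.
A: Mean rate = 61.2 mm / 149 years ≈ 0.411 mm/yr.
Length of B = 0.411 × 179 = 73.6 mm.

73.6 mm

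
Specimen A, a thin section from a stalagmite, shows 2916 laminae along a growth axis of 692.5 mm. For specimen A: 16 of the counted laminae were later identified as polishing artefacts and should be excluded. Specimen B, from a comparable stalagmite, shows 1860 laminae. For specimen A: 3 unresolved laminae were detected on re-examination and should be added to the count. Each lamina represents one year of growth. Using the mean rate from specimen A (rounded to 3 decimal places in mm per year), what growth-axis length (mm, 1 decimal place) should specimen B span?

444.5 mm

Specimen A: correcting the raw count gives 2916 − 16 + 3 = 2903 true laminae.
A: Extension rate ≈ 692.5 / 2903 = 0.239 mm/yr.
For B, 0.239 mm/year × 1860 years = 444.5 mm.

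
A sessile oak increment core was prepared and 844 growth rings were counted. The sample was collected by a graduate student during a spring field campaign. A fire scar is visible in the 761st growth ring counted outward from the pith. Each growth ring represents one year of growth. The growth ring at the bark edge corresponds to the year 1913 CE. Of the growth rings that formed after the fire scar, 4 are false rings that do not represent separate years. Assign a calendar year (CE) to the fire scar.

844 − 761 = 83 growth rings lie beyond the fire scar toward the bark edge.
83 − 4 false = 79 true growth rings after the fire scar.
Counting back 79 years from 1913 CE places the fire scar in 1913 − 79 = 1834 CE.

1834 CE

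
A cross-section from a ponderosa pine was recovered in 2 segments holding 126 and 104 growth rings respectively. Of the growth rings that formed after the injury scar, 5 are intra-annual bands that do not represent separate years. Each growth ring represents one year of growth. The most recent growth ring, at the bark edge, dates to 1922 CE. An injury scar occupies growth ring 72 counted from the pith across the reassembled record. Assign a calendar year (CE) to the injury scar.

1769 CE

Total growth rings = 126 + 104 = 230.
230 − 72 = 158 growth rings lie beyond the injury scar toward the bark edge.
Removing the 5 false growth rings leaves 158 − 5 = 153 true growth rings beyond the injury scar.
Counting back 153 years from 1922 CE places the injury scar in 1922 − 153 = 1769 CE.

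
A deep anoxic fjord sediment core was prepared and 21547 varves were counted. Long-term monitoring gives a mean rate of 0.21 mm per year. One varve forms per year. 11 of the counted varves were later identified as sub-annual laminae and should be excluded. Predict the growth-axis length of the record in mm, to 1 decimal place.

4522.6 mm

True varve count = 21547 − 11 = 21536.
Predicted length = 0.21 mm/year × 21536 years = 4522.6 mm.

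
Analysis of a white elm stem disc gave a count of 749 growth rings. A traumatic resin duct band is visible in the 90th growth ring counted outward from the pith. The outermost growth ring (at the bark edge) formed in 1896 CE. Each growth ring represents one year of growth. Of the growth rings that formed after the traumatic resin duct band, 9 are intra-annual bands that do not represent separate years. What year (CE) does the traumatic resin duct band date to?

Between growth ring 90 and the bark edge there are 749 − 90 = 659 growth rings.
659 − 9 false = 650 true growth rings after the traumatic resin duct band.
1896 − 650 = 1246 CE.

1246 CE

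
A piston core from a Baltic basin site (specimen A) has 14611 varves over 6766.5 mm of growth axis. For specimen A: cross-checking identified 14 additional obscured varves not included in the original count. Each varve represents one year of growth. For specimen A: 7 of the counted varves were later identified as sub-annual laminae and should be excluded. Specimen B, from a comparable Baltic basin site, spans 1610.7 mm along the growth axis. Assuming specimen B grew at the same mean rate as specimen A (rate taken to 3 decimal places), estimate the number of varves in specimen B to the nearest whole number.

Specimen A: correcting the raw count gives 14611 − 7 + 14 = 14618 true varves.
A: Extension rate ≈ 6766.5 / 14618 = 0.463 mm per year.
For B, 1610.7 / 0.463 = 3478.83 years ≈ 3479 varves.

3479 varves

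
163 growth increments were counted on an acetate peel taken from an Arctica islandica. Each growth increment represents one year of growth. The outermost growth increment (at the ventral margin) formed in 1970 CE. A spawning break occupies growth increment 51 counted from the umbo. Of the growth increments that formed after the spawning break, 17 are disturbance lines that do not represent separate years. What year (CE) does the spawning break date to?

163 − 51 = 112 growth increments lie beyond the spawning break toward the ventral margin.
Excluding 17 false growth increments: 112 − 17 = 95.
Counting back 95 years from 1970 CE places the spawning break in 1970 − 95 = 1875 CE.

1875 CE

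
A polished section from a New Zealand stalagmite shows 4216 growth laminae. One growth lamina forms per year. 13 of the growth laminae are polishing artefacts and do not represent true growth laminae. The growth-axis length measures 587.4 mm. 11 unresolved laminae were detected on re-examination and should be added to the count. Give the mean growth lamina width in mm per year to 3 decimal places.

Adjusted count: 4216 − 13 + 11 = 4214 growth laminae.
587.4 mm over 4214 years gives 587.4 / 4214 ≈ 0.139 mm per year.

0.139 mm per year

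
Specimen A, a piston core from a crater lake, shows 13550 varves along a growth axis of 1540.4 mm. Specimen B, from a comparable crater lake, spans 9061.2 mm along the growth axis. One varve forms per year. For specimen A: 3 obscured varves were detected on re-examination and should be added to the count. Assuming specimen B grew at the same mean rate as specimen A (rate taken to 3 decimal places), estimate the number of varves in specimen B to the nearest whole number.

79484 varves

Specimen A: adjusted count: 13550 + 3 = 13553 varves.
A: Extension rate ≈ 1540.4 / 13553 = 0.114 mm/yr.
B spans 9061.2 / 0.114 = 79484.21 years ≈ 79484 varves.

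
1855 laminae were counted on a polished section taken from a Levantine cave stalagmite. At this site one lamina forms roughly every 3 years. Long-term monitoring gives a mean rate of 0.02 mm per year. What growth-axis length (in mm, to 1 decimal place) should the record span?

1855 laminae at 3 years each span 1855 × 3 = 5565 years.
Predicted length = 0.02 mm/year × 5565 years = 111.3 mm.

111.3 mm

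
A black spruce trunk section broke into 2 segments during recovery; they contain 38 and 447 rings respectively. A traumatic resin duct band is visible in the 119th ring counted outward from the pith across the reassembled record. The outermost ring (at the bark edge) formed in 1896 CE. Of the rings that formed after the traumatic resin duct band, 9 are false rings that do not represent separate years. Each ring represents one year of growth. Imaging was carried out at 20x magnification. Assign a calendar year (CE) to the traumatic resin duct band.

Total rings = 38 + 447 = 485.
The traumatic resin duct band sits at ring 119 from the pith, so 485 − 119 = 366 rings formed after it.
Removing the 9 false rings leaves 366 − 9 = 357 true rings beyond the traumatic resin duct band.
Counting back 357 years from 1896 CE places the traumatic resin duct band in 1896 − 357 = 1539 CE.

1539 CE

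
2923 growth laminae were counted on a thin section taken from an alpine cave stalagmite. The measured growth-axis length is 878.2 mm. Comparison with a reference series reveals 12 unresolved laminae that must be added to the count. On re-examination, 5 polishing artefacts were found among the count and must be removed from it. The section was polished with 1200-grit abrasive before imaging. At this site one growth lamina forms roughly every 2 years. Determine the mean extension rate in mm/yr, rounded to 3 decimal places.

True growth lamina count = 2923 − 5 + 12 = 2930.
Multiplying by 2 years per growth lamina: 2930 × 2 = 5860 years.
878.2 mm over 5860 years gives 878.2 / 5860 ≈ 0.150 mm/yr.

0.150 mm/yr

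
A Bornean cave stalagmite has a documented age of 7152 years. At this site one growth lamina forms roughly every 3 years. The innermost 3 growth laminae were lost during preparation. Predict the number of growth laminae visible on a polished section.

One growth lamina every 3 years means 7152 / 3 = 2384 growth laminae.
Less the 3 uncaptured growth laminae: 2384 − 3 = 2381.

2381 growth laminae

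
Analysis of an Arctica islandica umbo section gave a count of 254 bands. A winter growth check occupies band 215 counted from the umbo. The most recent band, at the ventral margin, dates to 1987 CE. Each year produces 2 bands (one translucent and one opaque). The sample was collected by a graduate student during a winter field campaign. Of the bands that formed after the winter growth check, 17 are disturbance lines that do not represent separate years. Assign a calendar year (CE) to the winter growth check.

The winter growth check sits at band 215 from the umbo, so 254 − 215 = 39 bands formed after it.
39 − 17 false = 22 true bands after the winter growth check.
Dividing by 2 bands per year: 22 / 2 = 11 years.
1987 − 11 = 1976 CE.

1976 CE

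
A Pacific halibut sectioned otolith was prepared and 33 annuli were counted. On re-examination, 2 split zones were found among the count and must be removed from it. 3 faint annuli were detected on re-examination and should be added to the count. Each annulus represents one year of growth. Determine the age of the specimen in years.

34 years

True annulus count = 33 − 2 + 3 = 34.
With a one-to-one annulus periodicity this is 34 years.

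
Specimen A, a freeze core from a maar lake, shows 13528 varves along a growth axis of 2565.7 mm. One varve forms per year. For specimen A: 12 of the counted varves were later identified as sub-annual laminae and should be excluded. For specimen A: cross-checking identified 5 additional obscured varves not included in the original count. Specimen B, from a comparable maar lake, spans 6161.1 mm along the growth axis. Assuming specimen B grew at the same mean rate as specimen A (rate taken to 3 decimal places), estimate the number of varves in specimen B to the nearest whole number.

Specimen A: adjusted count: 13528 − 12 + 5 = 13521 varves.
A: 2565.7 mm over 13521 years gives 2565.7 / 13521 ≈ 0.190 mm/yr.
Specimen B: 6161.1 mm / 0.190 mm per year = 32426.84 years ≈ 32427 varves.

32427 varves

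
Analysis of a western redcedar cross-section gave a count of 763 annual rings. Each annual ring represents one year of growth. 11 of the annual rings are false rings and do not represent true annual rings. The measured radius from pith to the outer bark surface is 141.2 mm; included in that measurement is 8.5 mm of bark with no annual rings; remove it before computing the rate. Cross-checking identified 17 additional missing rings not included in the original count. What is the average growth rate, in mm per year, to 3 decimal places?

0.173 mm per year

After corrections the count is 763 − 11 + 17 = 769 annual rings.
Net length = 141.2 − 8.5 = 132.7 mm.
Extension rate ≈ 132.7 / 769 = 0.173 mm per year.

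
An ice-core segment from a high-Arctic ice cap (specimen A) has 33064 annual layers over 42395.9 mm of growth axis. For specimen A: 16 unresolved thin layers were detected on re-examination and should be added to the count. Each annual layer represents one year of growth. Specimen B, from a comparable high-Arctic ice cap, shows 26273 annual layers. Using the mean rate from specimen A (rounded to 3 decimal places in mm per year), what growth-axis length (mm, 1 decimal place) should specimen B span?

Specimen A: adjusted count: 33064 + 16 = 33080 annual layers.
A: 42395.9 mm over 33080 years gives 42395.9 / 33080 ≈ 1.282 mm/year.
B's length ≈ 1.282 × 26273 = 33682.0 mm.

33682.0 mm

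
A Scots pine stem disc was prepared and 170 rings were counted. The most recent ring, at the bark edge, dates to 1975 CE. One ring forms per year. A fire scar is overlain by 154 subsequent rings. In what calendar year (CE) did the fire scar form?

1821 CE

154 rings post-date the fire scar.
Counting back 154 years from 1975 CE places the fire scar in 1975 − 154 = 1821 CE.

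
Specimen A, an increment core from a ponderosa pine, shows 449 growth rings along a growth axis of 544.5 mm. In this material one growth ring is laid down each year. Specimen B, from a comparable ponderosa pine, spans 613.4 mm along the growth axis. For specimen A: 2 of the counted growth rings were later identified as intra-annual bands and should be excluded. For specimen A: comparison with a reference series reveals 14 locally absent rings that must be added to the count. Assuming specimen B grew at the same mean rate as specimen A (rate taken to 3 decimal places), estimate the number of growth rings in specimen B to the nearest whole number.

519 growth rings

Specimen A: after corrections the count is 449 − 2 + 14 = 461 growth rings.
A: Extension rate ≈ 544.5 / 461 = 1.181 mm/year.
B spans 613.4 / 1.181 = 519.39 years ≈ 519 growth rings.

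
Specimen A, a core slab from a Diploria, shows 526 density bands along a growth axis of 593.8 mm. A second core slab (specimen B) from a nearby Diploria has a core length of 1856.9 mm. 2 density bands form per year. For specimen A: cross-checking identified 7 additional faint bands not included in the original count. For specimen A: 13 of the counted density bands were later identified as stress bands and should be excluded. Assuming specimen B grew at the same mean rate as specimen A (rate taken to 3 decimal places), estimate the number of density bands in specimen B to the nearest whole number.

1626 density bands

Specimen A: correcting the raw count gives 526 − 13 + 7 = 520 true density bands.
Specimen A: with 2 density bands per year, 520 / 2 = 260 years.
A: Mean rate = 593.8 mm / 260 years ≈ 2.284 mm per year.
For B, 1856.9 / 2.284 = 813.00 years; at 2 density bands per year that is 813.00 × 2 ≈ 1626 density bands.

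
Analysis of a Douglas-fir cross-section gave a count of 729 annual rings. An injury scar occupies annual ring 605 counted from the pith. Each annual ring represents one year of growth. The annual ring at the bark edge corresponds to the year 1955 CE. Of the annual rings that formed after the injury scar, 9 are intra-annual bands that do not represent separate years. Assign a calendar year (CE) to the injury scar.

1840 CE

729 − 605 = 124 annual rings lie beyond the injury scar toward the bark edge.
124 − 9 false = 115 true annual rings after the injury scar.
1955 − 115 = 1840 CE.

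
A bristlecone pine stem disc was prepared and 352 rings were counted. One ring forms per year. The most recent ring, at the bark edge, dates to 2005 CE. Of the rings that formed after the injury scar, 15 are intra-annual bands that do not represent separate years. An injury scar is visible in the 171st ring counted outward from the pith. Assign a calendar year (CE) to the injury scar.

1839 CE

352 − 171 = 181 rings lie beyond the injury scar toward the bark edge.
Excluding 15 false rings: 181 − 15 = 166.
Counting back 166 years from 2005 CE places the injury scar in 2005 − 166 = 1839 CE.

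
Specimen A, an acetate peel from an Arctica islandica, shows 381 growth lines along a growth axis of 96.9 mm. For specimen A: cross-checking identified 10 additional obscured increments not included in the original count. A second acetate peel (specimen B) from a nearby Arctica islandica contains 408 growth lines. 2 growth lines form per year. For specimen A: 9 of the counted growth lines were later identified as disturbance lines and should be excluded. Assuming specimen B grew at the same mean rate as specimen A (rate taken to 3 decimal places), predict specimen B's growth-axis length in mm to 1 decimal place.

Specimen A: after corrections the count is 381 − 9 + 10 = 382 growth lines.
Specimen A: 382 growth lines at 2 per year is 382 / 2 = 191 years.
A: 96.9 mm over 191 years gives 96.9 / 191 ≈ 0.507 mm/year.
Specimen B: 408 growth lines at 2 per year is 408 / 2 = 204 years. For B, 0.507 mm/year × 204 years = 103.4 mm.

103.4 mm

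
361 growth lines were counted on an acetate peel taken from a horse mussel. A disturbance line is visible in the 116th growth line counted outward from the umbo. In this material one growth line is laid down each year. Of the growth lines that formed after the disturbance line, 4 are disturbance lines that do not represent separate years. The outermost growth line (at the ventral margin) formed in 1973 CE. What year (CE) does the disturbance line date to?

361 − 116 = 245 growth lines lie beyond the disturbance line toward the ventral margin.
Excluding 4 false growth lines: 245 − 4 = 241.
Counting back 241 years from 1973 CE places the disturbance line in 1973 − 241 = 1732 CE.

1732 CE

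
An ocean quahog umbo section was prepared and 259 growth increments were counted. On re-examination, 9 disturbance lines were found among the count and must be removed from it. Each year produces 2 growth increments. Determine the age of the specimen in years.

After corrections the count is 259 − 9 = 250 growth increments.
Dividing by 2 growth increments per year: 250 / 2 = 125 years.

125 years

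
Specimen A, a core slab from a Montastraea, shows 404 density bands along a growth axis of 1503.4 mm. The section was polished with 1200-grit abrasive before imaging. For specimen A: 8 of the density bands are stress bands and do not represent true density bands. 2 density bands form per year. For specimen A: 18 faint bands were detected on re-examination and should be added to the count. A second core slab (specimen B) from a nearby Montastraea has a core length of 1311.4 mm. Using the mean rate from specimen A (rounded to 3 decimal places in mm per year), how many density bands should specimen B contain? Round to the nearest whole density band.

361 density bands

Specimen A: true density band count = 404 − 8 + 18 = 414.
Specimen A: dividing by 2 density bands per year: 414 / 2 = 207 years.
A: Mean rate = 1503.4 mm / 207 years ≈ 7.263 mm/year.
Specimen B: 1311.4 mm / 7.263 mm per year = 180.56 years; at 2 density bands per year that is 180.56 × 2 ≈ 361 density bands.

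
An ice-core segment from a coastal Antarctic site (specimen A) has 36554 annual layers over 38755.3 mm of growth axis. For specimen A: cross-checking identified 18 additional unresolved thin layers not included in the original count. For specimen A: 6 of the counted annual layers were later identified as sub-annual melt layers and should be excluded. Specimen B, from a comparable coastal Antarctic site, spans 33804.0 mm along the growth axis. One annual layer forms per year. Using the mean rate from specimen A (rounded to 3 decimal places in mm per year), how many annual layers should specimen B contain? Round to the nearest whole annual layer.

31891 annual layers

Specimen A: after corrections the count is 36554 − 6 + 18 = 36566 annual layers.
A: Mean rate = 38755.3 mm / 36566 years ≈ 1.060 mm/yr.
B spans 33804.0 / 1.060 = 31890.57 years ≈ 31891 annual layers.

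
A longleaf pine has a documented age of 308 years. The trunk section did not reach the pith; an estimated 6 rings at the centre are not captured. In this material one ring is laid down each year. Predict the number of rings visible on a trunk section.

302 rings

One ring per year gives 308 rings over 308 years.
Subtracting the 6 rings not captured gives 308 − 6 = 302 rings in the record.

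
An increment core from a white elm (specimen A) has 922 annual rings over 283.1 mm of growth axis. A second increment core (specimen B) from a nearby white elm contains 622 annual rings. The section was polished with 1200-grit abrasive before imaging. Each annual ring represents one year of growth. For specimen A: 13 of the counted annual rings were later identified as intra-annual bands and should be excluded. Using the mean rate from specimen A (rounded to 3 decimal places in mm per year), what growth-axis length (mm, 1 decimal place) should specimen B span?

Specimen A: correcting the raw count gives 922 − 13 = 909 true annual rings.
A: Extension rate ≈ 283.1 / 909 = 0.311 mm/yr.
Length of B = 0.311 × 622 = 193.4 mm.

193.4 mm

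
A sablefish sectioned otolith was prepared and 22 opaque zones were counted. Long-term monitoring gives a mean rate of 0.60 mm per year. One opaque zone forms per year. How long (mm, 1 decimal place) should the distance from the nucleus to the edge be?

The record spans 22 years at 0.60 mm per year.
22 years at 0.60 mm/year gives 0.60 × 22 = 13.2 mm.

13.2 mm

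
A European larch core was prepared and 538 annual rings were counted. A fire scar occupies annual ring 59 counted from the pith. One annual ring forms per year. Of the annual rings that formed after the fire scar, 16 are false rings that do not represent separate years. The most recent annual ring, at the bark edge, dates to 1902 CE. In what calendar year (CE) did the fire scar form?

538 − 59 = 479 annual rings lie beyond the fire scar toward the bark edge.
479 − 16 false = 463 true annual rings after the fire scar.
The annual ring at the bark edge is 1902 CE, so the fire scar dates to 1902 − 463 = 1439 CE.

1439 CE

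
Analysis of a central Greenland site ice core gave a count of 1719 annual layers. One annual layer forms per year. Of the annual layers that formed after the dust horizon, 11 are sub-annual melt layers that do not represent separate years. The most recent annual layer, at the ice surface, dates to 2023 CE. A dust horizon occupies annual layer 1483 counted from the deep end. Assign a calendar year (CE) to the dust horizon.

Between annual layer 1483 and the ice surface there are 1719 − 1483 = 236 annual layers.
Excluding 11 false annual layers: 236 − 11 = 225.
Counting back 225 years from 2023 CE places the dust horizon in 2023 − 225 = 1798 CE.

1798 CE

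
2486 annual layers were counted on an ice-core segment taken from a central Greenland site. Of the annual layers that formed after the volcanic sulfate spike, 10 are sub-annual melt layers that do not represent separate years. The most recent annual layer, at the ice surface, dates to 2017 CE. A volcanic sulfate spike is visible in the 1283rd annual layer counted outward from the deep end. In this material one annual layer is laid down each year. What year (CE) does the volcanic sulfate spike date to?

824 CE

Between annual layer 1283 and the ice surface there are 2486 − 1283 = 1203 annual layers.
Excluding 10 false annual layers: 1203 − 10 = 1193.
Counting back 1193 years from 2017 CE places the volcanic sulfate spike in 2017 − 1193 = 824 CE.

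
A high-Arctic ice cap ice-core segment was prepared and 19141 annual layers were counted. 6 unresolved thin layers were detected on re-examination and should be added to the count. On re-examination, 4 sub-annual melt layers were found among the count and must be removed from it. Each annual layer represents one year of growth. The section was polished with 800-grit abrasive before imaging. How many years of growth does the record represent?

19143 yr

After corrections the count is 19141 − 4 + 6 = 19143 annual layers.
With a one-to-one annual layer periodicity this is 19143 years.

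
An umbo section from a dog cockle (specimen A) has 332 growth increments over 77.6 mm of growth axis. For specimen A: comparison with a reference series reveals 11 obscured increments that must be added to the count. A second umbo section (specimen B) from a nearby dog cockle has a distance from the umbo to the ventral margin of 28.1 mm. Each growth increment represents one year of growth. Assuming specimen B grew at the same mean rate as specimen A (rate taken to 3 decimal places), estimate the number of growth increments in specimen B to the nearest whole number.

Specimen A: after corrections the count is 332 + 11 = 343 growth increments.
A: Mean rate = 77.6 mm / 343 years ≈ 0.226 mm/yr.
Specimen B: 28.1 mm / 0.226 mm per year = 124.34 years ≈ 124 growth increments.

124 growth increments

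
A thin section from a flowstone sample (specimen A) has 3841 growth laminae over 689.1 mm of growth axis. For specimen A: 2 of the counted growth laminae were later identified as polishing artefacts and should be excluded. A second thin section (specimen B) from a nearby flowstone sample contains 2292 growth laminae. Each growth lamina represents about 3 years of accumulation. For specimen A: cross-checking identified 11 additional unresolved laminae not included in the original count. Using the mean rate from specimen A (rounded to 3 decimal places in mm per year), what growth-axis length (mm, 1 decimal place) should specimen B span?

412.6 mm

Specimen A: true growth lamina count = 3841 − 2 + 11 = 3850.
Specimen A: multiplying by 3 years per growth lamina: 3850 × 3 = 11550 years.
A: 689.1 mm over 11550 years gives 689.1 / 11550 ≈ 0.060 mm per year.
Specimen B: multiplying by 3 years per growth lamina: 2292 × 3 = 6876 years. Length of B = 0.060 × 6876 = 412.6 mm.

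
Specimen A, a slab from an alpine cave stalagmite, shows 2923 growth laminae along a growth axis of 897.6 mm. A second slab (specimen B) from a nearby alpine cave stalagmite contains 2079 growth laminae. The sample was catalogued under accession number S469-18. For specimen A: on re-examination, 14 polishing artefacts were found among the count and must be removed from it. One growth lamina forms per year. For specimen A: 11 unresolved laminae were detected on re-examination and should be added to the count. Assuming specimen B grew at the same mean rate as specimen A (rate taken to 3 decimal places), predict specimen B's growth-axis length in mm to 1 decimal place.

Specimen A: adjusted count: 2923 − 14 + 11 = 2920 growth laminae.
A: 897.6 mm over 2920 years gives 897.6 / 2920 ≈ 0.307 mm/yr.
B's length ≈ 0.307 × 2079 = 638.3 mm.

638.3 mm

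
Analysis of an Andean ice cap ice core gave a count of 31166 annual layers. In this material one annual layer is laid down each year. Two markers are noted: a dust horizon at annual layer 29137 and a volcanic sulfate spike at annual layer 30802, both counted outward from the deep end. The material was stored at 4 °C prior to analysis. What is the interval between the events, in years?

1665 years

Separation: 30802 − 29137 = 1665 annual layers.
That is 1665 years at one annual layer per year.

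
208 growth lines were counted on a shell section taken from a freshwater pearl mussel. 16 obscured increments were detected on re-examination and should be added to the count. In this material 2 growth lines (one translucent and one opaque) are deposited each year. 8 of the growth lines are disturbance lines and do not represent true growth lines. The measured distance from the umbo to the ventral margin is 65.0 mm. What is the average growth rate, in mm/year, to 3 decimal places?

0.602 mm/year

Adjusted count: 208 − 8 + 16 = 216 growth lines.
With 2 growth lines per year, 216 / 2 = 108 years.
Mean rate = 65.0 mm / 108 years ≈ 0.602 mm/year.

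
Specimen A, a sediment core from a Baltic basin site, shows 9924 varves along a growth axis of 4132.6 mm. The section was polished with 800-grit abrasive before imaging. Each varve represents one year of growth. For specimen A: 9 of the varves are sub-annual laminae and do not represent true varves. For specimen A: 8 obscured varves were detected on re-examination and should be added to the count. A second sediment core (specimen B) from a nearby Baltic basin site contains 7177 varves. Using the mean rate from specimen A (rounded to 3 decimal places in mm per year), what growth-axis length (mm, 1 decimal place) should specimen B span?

Specimen A: after corrections the count is 9924 − 9 + 8 = 9923 varves.
A: 4132.6 mm over 9923 years gives 4132.6 / 9923 ≈ 0.416 mm per year.
Length of B = 0.416 × 7177 = 2985.6 mm.

2985.6 mm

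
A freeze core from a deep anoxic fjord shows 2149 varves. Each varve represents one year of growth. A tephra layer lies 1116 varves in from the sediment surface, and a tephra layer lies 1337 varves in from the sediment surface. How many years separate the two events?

The two markers are separated by 1337 − 1116 = 221 varves.
One varve per year makes the interval 221 years.

221 years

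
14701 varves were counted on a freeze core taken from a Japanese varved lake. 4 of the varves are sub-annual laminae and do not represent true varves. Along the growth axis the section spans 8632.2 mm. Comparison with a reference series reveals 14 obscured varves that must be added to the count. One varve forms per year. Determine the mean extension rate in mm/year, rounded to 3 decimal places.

Correcting the raw count gives 14701 − 4 + 14 = 14711 true varves.
Mean rate = 8632.2 mm / 14711 years ≈ 0.587 mm/year.

0.587 mm/year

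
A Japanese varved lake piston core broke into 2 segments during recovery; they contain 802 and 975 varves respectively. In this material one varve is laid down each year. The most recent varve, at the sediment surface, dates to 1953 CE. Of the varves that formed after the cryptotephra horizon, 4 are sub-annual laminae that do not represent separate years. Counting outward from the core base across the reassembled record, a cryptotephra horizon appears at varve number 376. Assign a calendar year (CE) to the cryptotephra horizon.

Total varves = 802 + 975 = 1777.
The cryptotephra horizon sits at varve 376 from the core base, so 1777 − 376 = 1401 varves formed after it.
Excluding 4 false varves: 1401 − 4 = 1397.
Counting back 1397 years from 1953 CE places the cryptotephra horizon in 1953 − 1397 = 556 CE.

556 CE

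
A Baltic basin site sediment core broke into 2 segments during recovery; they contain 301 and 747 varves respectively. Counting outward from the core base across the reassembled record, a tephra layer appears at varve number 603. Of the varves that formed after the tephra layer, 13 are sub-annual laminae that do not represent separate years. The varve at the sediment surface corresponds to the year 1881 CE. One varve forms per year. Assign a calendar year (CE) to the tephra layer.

Total varves = 301 + 747 = 1048.
Between varve 603 and the sediment surface there are 1048 − 603 = 445 varves.
Excluding 13 false varves: 445 − 13 = 432.
Counting back 432 years from 1881 CE places the tephra layer in 1881 − 432 = 1449 CE.

1449 CE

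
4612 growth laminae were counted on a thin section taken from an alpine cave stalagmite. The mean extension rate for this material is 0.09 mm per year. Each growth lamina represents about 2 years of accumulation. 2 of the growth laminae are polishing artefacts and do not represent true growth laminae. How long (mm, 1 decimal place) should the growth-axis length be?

After corrections the count is 4612 − 2 = 4610 growth laminae.
Multiplying by 2 years per growth lamina: 4610 × 2 = 9220 years.
Length ≈ 0.09 × 9220 = 829.8 mm.

829.8 mm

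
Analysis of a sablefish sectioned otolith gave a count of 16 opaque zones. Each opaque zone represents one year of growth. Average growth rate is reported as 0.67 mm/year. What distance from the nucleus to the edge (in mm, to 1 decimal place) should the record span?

16 years of growth are recorded.
Length ≈ 0.67 × 16 = 10.7 mm.

10.7 mm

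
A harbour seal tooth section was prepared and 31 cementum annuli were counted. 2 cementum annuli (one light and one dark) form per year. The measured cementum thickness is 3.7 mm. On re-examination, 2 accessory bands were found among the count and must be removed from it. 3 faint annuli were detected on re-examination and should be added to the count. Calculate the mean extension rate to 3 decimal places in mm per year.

0.231 mm per year

Adjusted count: 31 − 2 + 3 = 32 cementum annuli.
32 cementum annuli at 2 per year is 32 / 2 = 16 years.
Mean rate = 3.7 mm / 16 years ≈ 0.231 mm per year.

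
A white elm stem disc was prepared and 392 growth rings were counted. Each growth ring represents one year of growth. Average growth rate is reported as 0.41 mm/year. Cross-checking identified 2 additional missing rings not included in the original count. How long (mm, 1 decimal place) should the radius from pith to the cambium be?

Correcting the raw count gives 392 + 2 = 394 true growth rings.
Predicted length = 0.41 mm/year × 394 years = 161.5 mm.

161.5 mm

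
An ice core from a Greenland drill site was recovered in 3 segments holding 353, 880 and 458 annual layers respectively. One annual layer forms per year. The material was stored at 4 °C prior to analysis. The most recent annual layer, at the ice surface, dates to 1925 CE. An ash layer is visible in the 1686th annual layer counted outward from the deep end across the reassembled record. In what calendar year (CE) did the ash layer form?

Total annual layers = 353 + 880 + 458 = 1691.
Between annual layer 1686 and the ice surface there are 1691 − 1686 = 5 annual layers.
1925 − 5 = 1920 CE.

1920 CE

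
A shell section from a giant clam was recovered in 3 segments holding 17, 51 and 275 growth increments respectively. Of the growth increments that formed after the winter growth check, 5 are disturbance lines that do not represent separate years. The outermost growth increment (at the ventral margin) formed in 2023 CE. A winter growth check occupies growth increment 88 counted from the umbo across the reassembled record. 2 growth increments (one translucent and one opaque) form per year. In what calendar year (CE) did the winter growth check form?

1898 CE

Total growth increments = 17 + 51 + 275 = 343.
The winter growth check sits at growth increment 88 from the umbo, so 343 − 88 = 255 growth increments formed after it.
255 − 5 false = 250 true growth increments after the winter growth check.
Dividing by 2 growth increments per year: 250 / 2 = 125 years.
The growth increment at the ventral margin is 2023 CE, so the winter growth check dates to 2023 − 125 = 1898 CE.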